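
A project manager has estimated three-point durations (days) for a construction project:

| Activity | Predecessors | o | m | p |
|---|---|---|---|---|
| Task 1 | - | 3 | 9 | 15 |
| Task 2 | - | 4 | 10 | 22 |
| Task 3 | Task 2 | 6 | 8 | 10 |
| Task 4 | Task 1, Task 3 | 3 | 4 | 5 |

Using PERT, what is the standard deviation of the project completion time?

te_Task 1 = (3 + 4·9 + 15)/6 = 54/6 = 9; σ²_Task 1 = ((15−3)/6)² = 4.000
te_Task 2 = (4 + 4·10 + 22)/6 = 66/6 = 11; σ²_Task 2 = ((22−4)/6)² = 9.000
te_Task 3 = (6 + 4·8 + 10)/6 = 48/6 = 8; σ²_Task 3 = ((10−6)/6)² = 0.444
te_Task 4 = (3 + 4·4 + 5)/6 = 24/6 = 4; σ²_Task 4 = ((5−3)/6)² = 0.111

Forward pass:
ES_Task 1 = 0; EF_Task 1 = 9
ES_Task 2 = 0; EF_Task 2 = 11
ES_Task 3 = 11; EF_Task 3 = 11+8 = 19
ES_Task 4 = max(EF_Task 1=9, EF_Task 3=19) = 19; EF_Task 4 = 19+4 = 23
Expected project duration μ = 23 days. Critical path: Task 2 → Task 3 → Task 4.

Variance along critical path = 9.000 + 0.444 + 0.111 = 9.556
σ = √9.556 = 3.091 days

3.09 days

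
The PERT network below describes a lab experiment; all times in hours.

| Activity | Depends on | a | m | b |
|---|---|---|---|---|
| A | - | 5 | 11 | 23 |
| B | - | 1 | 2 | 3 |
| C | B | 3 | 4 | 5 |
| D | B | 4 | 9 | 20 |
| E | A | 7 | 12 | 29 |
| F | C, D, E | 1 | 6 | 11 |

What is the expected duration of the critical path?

te_A = (5 + 4·11 + 23)/6 = 72/6 = 12
te_B = (1 + 4·2 + 3)/6 = 12/6 = 2
te_C = (3 + 4·4 + 5)/6 = 24/6 = 4
te_D = (4 + 4·9 + 20)/6 = 60/6 = 10
te_E = (7 + 4·12 + 29)/6 = 84/6 = 14
te_F = (1 + 4·6 + 11)/6 = 36/6 = 6

Forward pass:
ES_A = 0; EF_A = 12
ES_B = 0; EF_B = 2
ES_C = 2; EF_C = 2+4 = 6
ES_D = 2; EF_D = 2+10 = 12
ES_E = 12; EF_E = 12+14 = 26
ES_F = max(EF_C=6, EF_D=12, EF_E=26) = 26; EF_F = 26+6 = 32
Expected project duration μ = 32 hours. Critical path: A → E → F.

32 hours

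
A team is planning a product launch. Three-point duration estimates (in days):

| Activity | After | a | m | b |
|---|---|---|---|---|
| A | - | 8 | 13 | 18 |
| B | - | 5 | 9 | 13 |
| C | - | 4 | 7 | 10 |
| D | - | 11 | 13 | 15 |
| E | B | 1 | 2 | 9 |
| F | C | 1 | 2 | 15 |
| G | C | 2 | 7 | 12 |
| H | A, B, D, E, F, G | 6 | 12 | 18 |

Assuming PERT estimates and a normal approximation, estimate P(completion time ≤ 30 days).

0.924

te_A = (8 + 4·13 + 18)/6 = 78/6 = 13; σ²_A = ((18−8)/6)² = 2.778
te_B = (5 + 4·9 + 13)/6 = 54/6 = 9; σ²_B = ((13−5)/6)² = 1.778
te_C = (4 + 4·7 + 10)/6 = 42/6 = 7; σ²_C = ((10−4)/6)² = 1.000
te_D = (11 + 4·13 + 15)/6 = 78/6 = 13; σ²_D = ((15−11)/6)² = 0.444
te_E = (1 + 4·2 + 9)/6 = 18/6 = 3; σ²_E = ((9−1)/6)² = 1.778
te_F = (1 + 4·2 + 15)/6 = 24/6 = 4; σ²_F = ((15−1)/6)² = 5.444
te_G = (2 + 4·7 + 12)/6 = 42/6 = 7; σ²_G = ((12−2)/6)² = 2.778
te_H = (6 + 4·12 + 18)/6 = 72/6 = 12; σ²_H = ((18−6)/6)² = 4.000

Forward pass:
ES_A = 0; EF_A = 13
ES_B = 0; EF_B = 9
ES_C = 0; EF_C = 7
ES_D = 0; EF_D = 13
ES_E = 9; EF_E = 9+3 = 12
ES_F = 7; EF_F = 7+4 = 11
ES_G = 7; EF_G = 7+7 = 14
ES_H = max(EF_A=13, EF_B=9, EF_D=13, EF_E=12, EF_F=11, EF_G=14) = 14; EF_H = 14+12 = 26
Expected project duration μ = 26 days. Critical path: C → G → H.

Variance along critical path = 1.000 + 2.778 + 4.000 = 7.778; σ = √7.778 = 2.789 days.
Z = (30 − 26) / 2.789 = 1.434
P(T ≤ 30) = Φ(1.434) ≈ 0.924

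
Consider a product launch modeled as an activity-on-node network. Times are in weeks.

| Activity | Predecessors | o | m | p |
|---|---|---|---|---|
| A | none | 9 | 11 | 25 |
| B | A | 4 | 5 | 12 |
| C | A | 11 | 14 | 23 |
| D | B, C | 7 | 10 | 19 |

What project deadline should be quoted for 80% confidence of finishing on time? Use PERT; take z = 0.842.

te_A = (9 + 4·11 + 25)/6 = 78/6 = 13; σ²_A = ((25−9)/6)² = 7.111
te_B = (4 + 4·5 + 12)/6 = 36/6 = 6; σ²_B = ((12−4)/6)² = 1.778
te_C = (11 + 4·14 + 23)/6 = 90/6 = 15; σ²_C = ((23−11)/6)² = 4.000
te_D = (7 + 4·10 + 19)/6 = 66/6 = 11; σ²_D = ((19−7)/6)² = 4.000

Forward pass:
ES_A = 0; EF_A = 13
ES_B = 13; EF_B = 13+6 = 19
ES_C = 13; EF_C = 13+15 = 28
ES_D = max(EF_B=19, EF_C=28) = 28; EF_D = 28+11 = 39
Expected project duration μ = 39 weeks. Critical path: A → C → D.

Variance along critical path = 7.111 + 4.000 + 4.000 = 15.111; σ = 3.887 weeks.
D = μ + z·σ = 39 + 0.842·3.887 = 42.3 weeks

42.3 weeks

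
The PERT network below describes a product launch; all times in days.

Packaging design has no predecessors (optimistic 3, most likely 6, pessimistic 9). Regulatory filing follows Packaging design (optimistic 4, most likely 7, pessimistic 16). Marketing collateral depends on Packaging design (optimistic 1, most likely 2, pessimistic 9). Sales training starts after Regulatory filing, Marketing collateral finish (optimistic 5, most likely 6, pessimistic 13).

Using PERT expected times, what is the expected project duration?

21 days

te_Packaging design = (3 + 4·6 + 9)/6 = 36/6 = 6
te_Regulatory filing = (4 + 4·7 + 16)/6 = 48/6 = 8
te_Marketing collateral = (1 + 4·2 + 9)/6 = 18/6 = 3
te_Sales training = (5 + 4·6 + 13)/6 = 42/6 = 7

Forward pass:
ES_Packaging design = 0; EF_Packaging design = 6
ES_Regulatory filing = 6; EF_Regulatory filing = 6+8 = 14
ES_Marketing collateral = 6; EF_Marketing collateral = 6+3 = 9
ES_Sales training = max(EF_Regulatory filing=14, EF_Marketing collateral=9) = 14; EF_Sales training = 14+7 = 21
Expected project duration μ = 21 days. Critical path: Packaging design → Regulatory filing → Sales training.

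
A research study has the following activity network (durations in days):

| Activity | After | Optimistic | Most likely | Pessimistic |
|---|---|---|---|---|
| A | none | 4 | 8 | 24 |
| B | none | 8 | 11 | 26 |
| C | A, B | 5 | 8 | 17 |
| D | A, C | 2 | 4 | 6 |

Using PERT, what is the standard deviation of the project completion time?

3.67 days

te_A = (4 + 4·8 + 24)/6 = 60/6 = 10; σ²_A = ((24−4)/6)² = 11.111
te_B = (8 + 4·11 + 26)/6 = 78/6 = 13; σ²_B = ((26−8)/6)² = 9.000
te_C = (5 + 4·8 + 17)/6 = 54/6 = 9; σ²_C = ((17−5)/6)² = 4.000
te_D = (2 + 4·4 + 6)/6 = 24/6 = 4; σ²_D = ((6−2)/6)² = 0.444

Forward pass:
ES_A = 0; EF_A = 10
ES_B = 0; EF_B = 13
ES_C = max(EF_A=10, EF_B=13) = 13; EF_C = 13+9 = 22
ES_D = max(EF_A=10, EF_C=22) = 22; EF_D = 22+4 = 26
Expected project duration μ = 26 days. Critical path: B → C → D.

Variance along critical path = 9.000 + 4.000 + 0.444 = 13.444
σ = √13.444 = 3.667 days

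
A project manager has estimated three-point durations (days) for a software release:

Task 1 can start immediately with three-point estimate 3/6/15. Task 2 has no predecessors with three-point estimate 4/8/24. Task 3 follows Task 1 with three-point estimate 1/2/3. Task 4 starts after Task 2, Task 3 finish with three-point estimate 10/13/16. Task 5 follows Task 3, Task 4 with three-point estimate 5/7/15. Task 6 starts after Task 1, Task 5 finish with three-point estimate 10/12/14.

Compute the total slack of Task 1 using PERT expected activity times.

1 days

te_Task 1 = (3 + 4·6 + 15)/6 = 42/6 = 7
te_Task 2 = (4 + 4·8 + 24)/6 = 60/6 = 10
te_Task 3 = (1 + 4·2 + 3)/6 = 12/6 = 2
te_Task 4 = (10 + 4·13 + 16)/6 = 78/6 = 13
te_Task 5 = (5 + 4·7 + 15)/6 = 48/6 = 8
te_Task 6 = (10 + 4·12 + 14)/6 = 72/6 = 12

Forward pass:
ES_Task 1 = 0; EF_Task 1 = 7
ES_Task 2 = 0; EF_Task 2 = 10
ES_Task 3 = 7; EF_Task 3 = 7+2 = 9
ES_Task 4 = max(EF_Task 2=10, EF_Task 3=9) = 10; EF_Task 4 = 10+13 = 23
ES_Task 5 = max(EF_Task 3=9, EF_Task 4=23) = 23; EF_Task 5 = 23+8 = 31
ES_Task 6 = max(EF_Task 1=7, EF_Task 5=31) = 31; EF_Task 6 = 31+12 = 43
Expected project duration μ = 43 days. Critical path: Task 2 → Task 4 → Task 5 → Task 6.

Backward pass:
LF_Task 6 = 43; LS_Task 6 = 43−12 = 31
LF_Task 5 = LS_Task 6 = 31; LS_Task 5 = 31−8 = 23
LF_Task 4 = LS_Task 5 = 23; LS_Task 4 = 23−13 = 10
LF_Task 3 = min(LS_Task 4=10, LS_Task 5=23) = 10; LS_Task 3 = 10−2 = 8
LF_Task 2 = LS_Task 4 = 10; LS_Task 2 = 10−10 = 0
LF_Task 1 = min(LS_Task 3=8, LS_Task 6=31) = 8; LS_Task 1 = 8−7 = 1
Slack_Task 1 = LS_Task 1 − ES_Task 1 = 1 − 0 = 1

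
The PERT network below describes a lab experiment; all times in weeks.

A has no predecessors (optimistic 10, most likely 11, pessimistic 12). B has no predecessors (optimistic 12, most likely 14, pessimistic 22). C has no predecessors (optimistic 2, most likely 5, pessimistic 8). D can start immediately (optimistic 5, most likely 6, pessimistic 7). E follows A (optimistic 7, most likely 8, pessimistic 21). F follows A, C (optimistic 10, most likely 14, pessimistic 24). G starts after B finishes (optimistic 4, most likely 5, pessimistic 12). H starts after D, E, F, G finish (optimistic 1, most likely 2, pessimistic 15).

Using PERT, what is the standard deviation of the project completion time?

3.32 weeks

te_A = (10 + 4·11 + 12)/6 = 66/6 = 11; σ²_A = ((12−10)/6)² = 0.111
te_B = (12 + 4·14 + 22)/6 = 90/6 = 15; σ²_B = ((22−12)/6)² = 2.778
te_C = (2 + 4·5 + 8)/6 = 30/6 = 5; σ²_C = ((8−2)/6)² = 1.000
te_D = (5 + 4·6 + 7)/6 = 36/6 = 6; σ²_D = ((7−5)/6)² = 0.111
te_E = (7 + 4·8 + 21)/6 = 60/6 = 10; σ²_E = ((21−7)/6)² = 5.444
te_F = (10 + 4·14 + 24)/6 = 90/6 = 15; σ²_F = ((24−10)/6)² = 5.444
te_G = (4 + 4·5 + 12)/6 = 36/6 = 6; σ²_G = ((12−4)/6)² = 1.778
te_H = (1 + 4·2 + 15)/6 = 24/6 = 4; σ²_H = ((15−1)/6)² = 5.444

Forward pass:
ES_A = 0; EF_A = 11
ES_B = 0; EF_B = 15
ES_C = 0; EF_C = 5
ES_D = 0; EF_D = 6
ES_E = 11; EF_E = 11+10 = 21
ES_F = max(EF_A=11, EF_C=5) = 11; EF_F = 11+15 = 26
ES_G = 15; EF_G = 15+6 = 21
ES_H = max(EF_D=6, EF_E=21, EF_F=26, EF_G=21) = 26; EF_H = 26+4 = 30
Expected project duration μ = 30 weeks. Critical path: A → F → H.

Variance along critical path = 0.111 + 5.444 + 5.444 = 11.000
σ = √11.000 = 3.317 weeks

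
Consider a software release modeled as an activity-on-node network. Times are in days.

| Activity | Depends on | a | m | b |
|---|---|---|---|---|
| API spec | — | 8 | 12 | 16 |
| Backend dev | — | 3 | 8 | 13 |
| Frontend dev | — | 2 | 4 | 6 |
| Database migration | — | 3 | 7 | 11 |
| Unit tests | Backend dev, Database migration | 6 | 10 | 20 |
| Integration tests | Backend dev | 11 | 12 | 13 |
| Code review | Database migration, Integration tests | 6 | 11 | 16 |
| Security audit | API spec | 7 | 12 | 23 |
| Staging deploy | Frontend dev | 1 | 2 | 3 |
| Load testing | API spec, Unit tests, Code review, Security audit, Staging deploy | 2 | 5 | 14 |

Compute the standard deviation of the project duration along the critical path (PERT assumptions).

3.11 days

te_API spec = (8 + 4·12 + 16)/6 = 72/6 = 12; σ²_API spec = ((16−8)/6)² = 1.778
te_Backend dev = (3 + 4·8 + 13)/6 = 48/6 = 8; σ²_Backend dev = ((13−3)/6)² = 2.778
te_Frontend dev = (2 + 4·4 + 6)/6 = 24/6 = 4; σ²_Frontend dev = ((6−2)/6)² = 0.444
te_Database migration = (3 + 4·7 + 11)/6 = 42/6 = 7; σ²_Database migration = ((11−3)/6)² = 1.778
te_Unit tests = (6 + 4·10 + 20)/6 = 66/6 = 11; σ²_Unit tests = ((20−6)/6)² = 5.444
te_Integration tests = (11 + 4·12 + 13)/6 = 72/6 = 12; σ²_Integration tests = ((13−11)/6)² = 0.111
te_Code review = (6 + 4·11 + 16)/6 = 66/6 = 11; σ²_Code review = ((16−6)/6)² = 2.778
te_Security audit = (7 + 4·12 + 23)/6 = 78/6 = 13; σ²_Security audit = ((23−7)/6)² = 7.111
te_Staging deploy = (1 + 4·2 + 3)/6 = 12/6 = 2; σ²_Staging deploy = ((3−1)/6)² = 0.111
te_Load testing = (2 + 4·5 + 14)/6 = 36/6 = 6; σ²_Load testing = ((14−2)/6)² = 4.000

Forward pass:
ES_API spec = 0; EF_API spec = 12
ES_Backend dev = 0; EF_Backend dev = 8
ES_Frontend dev = 0; EF_Frontend dev = 4
ES_Database migration = 0; EF_Database migration = 7
ES_Unit tests = max(EF_Backend dev=8, EF_Database migration=7) = 8; EF_Unit tests = 8+11 = 19
ES_Integration tests = 8; EF_Integration tests = 8+12 = 20
ES_Code review = max(EF_Database migration=7, EF_Integration tests=20) = 20; EF_Code review = 20+11 = 31
ES_Security audit = 12; EF_Security audit = 12+13 = 25
ES_Staging deploy = 4; EF_Staging deploy = 4+2 = 6
ES_Load testing = max(EF_API spec=12, EF_Unit tests=19, EF_Code review=31, EF_Security audit=25, EF_Staging deploy=6) = 31; EF_Load testing = 31+6 = 37
Expected project duration μ = 37 days. Critical path: Backend dev → Integration tests → Code review → Load testing.

Variance along critical path = 2.778 + 0.111 + 2.778 + 4.000 = 9.667
σ = √9.667 = 3.109 days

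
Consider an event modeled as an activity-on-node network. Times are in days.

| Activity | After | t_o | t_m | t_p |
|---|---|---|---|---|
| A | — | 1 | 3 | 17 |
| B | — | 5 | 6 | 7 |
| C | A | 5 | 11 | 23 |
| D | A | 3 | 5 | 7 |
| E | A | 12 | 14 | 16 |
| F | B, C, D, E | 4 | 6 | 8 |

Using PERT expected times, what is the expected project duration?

te_A = (1 + 4·3 + 17)/6 = 30/6 = 5
te_B = (5 + 4·6 + 7)/6 = 36/6 = 6
te_C = (5 + 4·11 + 23)/6 = 72/6 = 12
te_D = (3 + 4·5 + 7)/6 = 30/6 = 5
te_E = (12 + 4·14 + 16)/6 = 84/6 = 14
te_F = (4 + 4·6 + 8)/6 = 36/6 = 6

Forward pass:
ES_A = 0; EF_A = 5
ES_B = 0; EF_B = 6
ES_C = 5; EF_C = 5+12 = 17
ES_D = 5; EF_D = 5+5 = 10
ES_E = 5; EF_E = 5+14 = 19
ES_F = max(EF_B=6, EF_C=17, EF_D=10, EF_E=19) = 19; EF_F = 19+6 = 25
Expected project duration μ = 25 days. Critical path: A → E → F.

25 days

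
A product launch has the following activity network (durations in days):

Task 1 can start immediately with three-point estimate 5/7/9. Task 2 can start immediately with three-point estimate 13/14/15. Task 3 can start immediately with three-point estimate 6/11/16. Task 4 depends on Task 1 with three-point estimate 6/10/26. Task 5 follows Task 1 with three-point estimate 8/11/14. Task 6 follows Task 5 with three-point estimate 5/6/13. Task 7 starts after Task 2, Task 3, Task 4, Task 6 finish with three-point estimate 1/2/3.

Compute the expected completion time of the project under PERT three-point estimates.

te_Task 1 = (5 + 4·7 + 9)/6 = 42/6 = 7
te_Task 2 = (13 + 4·14 + 15)/6 = 84/6 = 14
te_Task 3 = (6 + 4·11 + 16)/6 = 66/6 = 11
te_Task 4 = (6 + 4·10 + 26)/6 = 72/6 = 12
te_Task 5 = (8 + 4·11 + 14)/6 = 66/6 = 11
te_Task 6 = (5 + 4·6 + 13)/6 = 42/6 = 7
te_Task 7 = (1 + 4·2 + 3)/6 = 12/6 = 2

Forward pass:
ES_Task 1 = 0; EF_Task 1 = 7
ES_Task 2 = 0; EF_Task 2 = 14
ES_Task 3 = 0; EF_Task 3 = 11
ES_Task 4 = 7; EF_Task 4 = 7+12 = 19
ES_Task 5 = 7; EF_Task 5 = 7+11 = 18
ES_Task 6 = 18; EF_Task 6 = 18+7 = 25
ES_Task 7 = max(EF_Task 2=14, EF_Task 3=11, EF_Task 4=19, EF_Task 6=25) = 25; EF_Task 7 = 25+2 = 27
Expected project duration μ = 27 days. Critical path: Task 1 → Task 5 → Task 6 → Task 7.

27 days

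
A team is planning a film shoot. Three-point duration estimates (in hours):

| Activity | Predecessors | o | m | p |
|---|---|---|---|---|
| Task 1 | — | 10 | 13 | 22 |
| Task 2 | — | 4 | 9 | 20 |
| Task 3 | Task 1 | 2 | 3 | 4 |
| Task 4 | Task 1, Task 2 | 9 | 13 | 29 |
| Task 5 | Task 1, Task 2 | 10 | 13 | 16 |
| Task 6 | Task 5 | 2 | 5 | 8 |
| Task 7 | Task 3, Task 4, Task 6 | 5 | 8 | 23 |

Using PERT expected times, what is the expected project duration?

42 hours

te_Task 1 = (10 + 4·13 + 22)/6 = 84/6 = 14
te_Task 2 = (4 + 4·9 + 20)/6 = 60/6 = 10
te_Task 3 = (2 + 4·3 + 4)/6 = 18/6 = 3
te_Task 4 = (9 + 4·13 + 29)/6 = 90/6 = 15
te_Task 5 = (10 + 4·13 + 16)/6 = 78/6 = 13
te_Task 6 = (2 + 4·5 + 8)/6 = 30/6 = 5
te_Task 7 = (5 + 4·8 + 23)/6 = 60/6 = 10

Forward pass:
ES_Task 1 = 0; EF_Task 1 = 14
ES_Task 2 = 0; EF_Task 2 = 10
ES_Task 3 = 14; EF_Task 3 = 14+3 = 17
ES_Task 4 = max(EF_Task 1=14, EF_Task 2=10) = 14; EF_Task 4 = 14+15 = 29
ES_Task 5 = max(EF_Task 1=14, EF_Task 2=10) = 14; EF_Task 5 = 14+13 = 27
ES_Task 6 = 27; EF_Task 6 = 27+5 = 32
ES_Task 7 = max(EF_Task 3=17, EF_Task 4=29, EF_Task 6=32) = 32; EF_Task 7 = 32+10 = 42
Expected project duration μ = 42 hours. Critical path: Task 1 → Task 5 → Task 6 → Task 7.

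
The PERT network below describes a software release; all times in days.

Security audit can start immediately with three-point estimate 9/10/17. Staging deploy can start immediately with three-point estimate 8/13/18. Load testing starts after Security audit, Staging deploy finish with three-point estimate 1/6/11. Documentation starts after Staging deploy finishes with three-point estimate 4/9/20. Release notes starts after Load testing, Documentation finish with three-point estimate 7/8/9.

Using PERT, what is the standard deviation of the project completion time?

3.16 days

te_Security audit = (9 + 4·10 + 17)/6 = 66/6 = 11; σ²_Security audit = ((17−9)/6)² = 1.778
te_Staging deploy = (8 + 4·13 + 18)/6 = 78/6 = 13; σ²_Staging deploy = ((18−8)/6)² = 2.778
te_Load testing = (1 + 4·6 + 11)/6 = 36/6 = 6; σ²_Load testing = ((11−1)/6)² = 2.778
te_Documentation = (4 + 4·9 + 20)/6 = 60/6 = 10; σ²_Documentation = ((20−4)/6)² = 7.111
te_Release notes = (7 + 4·8 + 9)/6 = 48/6 = 8; σ²_Release notes = ((9−7)/6)² = 0.111

Forward pass:
ES_Security audit = 0; EF_Security audit = 11
ES_Staging deploy = 0; EF_Staging deploy = 13
ES_Load testing = max(EF_Security audit=11, EF_Staging deploy=13) = 13; EF_Load testing = 13+6 = 19
ES_Documentation = 13; EF_Documentation = 13+10 = 23
ES_Release notes = max(EF_Load testing=19, EF_Documentation=23) = 23; EF_Release notes = 23+8 = 31
Expected project duration μ = 31 days. Critical path: Staging deploy → Documentation → Release notes.

Variance along critical path = 2.778 + 7.111 + 0.111 = 10.000
σ = √10.000 = 3.162 days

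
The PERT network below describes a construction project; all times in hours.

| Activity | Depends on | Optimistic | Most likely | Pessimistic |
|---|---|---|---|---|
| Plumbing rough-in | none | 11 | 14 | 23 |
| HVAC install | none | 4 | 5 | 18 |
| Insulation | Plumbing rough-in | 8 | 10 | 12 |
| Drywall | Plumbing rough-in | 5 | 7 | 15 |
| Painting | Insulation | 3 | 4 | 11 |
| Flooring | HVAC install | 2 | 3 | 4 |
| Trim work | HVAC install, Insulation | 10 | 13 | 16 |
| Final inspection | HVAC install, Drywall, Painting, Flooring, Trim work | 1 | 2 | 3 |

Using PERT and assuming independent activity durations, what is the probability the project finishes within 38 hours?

0.198

te_Plumbing rough-in = (11 + 4·14 + 23)/6 = 90/6 = 15; σ²_Plumbing rough-in = ((23−11)/6)² = 4.000
te_HVAC install = (4 + 4·5 + 18)/6 = 42/6 = 7; σ²_HVAC install = ((18−4)/6)² = 5.444
te_Insulation = (8 + 4·10 + 12)/6 = 60/6 = 10; σ²_Insulation = ((12−8)/6)² = 0.444
te_Drywall = (5 + 4·7 + 15)/6 = 48/6 = 8; σ²_Drywall = ((15−5)/6)² = 2.778
te_Painting = (3 + 4·4 + 11)/6 = 30/6 = 5; σ²_Painting = ((11−3)/6)² = 1.778
te_Flooring = (2 + 4·3 + 4)/6 = 18/6 = 3; σ²_Flooring = ((4−2)/6)² = 0.111
te_Trim work = (10 + 4·13 + 16)/6 = 78/6 = 13; σ²_Trim work = ((16−10)/6)² = 1.000
te_Final inspection = (1 + 4·2 + 3)/6 = 12/6 = 2; σ²_Final inspection = ((3−1)/6)² = 0.111

Forward pass:
ES_Plumbing rough-in = 0; EF_Plumbing rough-in = 15
ES_HVAC install = 0; EF_HVAC install = 7
ES_Insulation = 15; EF_Insulation = 15+10 = 25
ES_Drywall = 15; EF_Drywall = 15+8 = 23
ES_Painting = 25; EF_Painting = 25+5 = 30
ES_Flooring = 7; EF_Flooring = 7+3 = 10
ES_Trim work = max(EF_HVAC install=7, EF_Insulation=25) = 25; EF_Trim work = 25+13 = 38
ES_Final inspection = max(EF_HVAC install=7, EF_Drywall=23, EF_Painting=30, EF_Flooring=10, EF_Trim work=38) = 38; EF_Final inspection = 38+2 = 40
Expected project duration μ = 40 hours. Critical path: Plumbing rough-in → Insulation → Trim work → Final inspection.

Variance along critical path = 4.000 + 0.444 + 1.000 + 0.111 = 5.556; σ = √5.556 = 2.357 hours.
Z = (38 − 40) / 2.357 = -0.849
P(T ≤ 38) = Φ(-0.849) ≈ 0.198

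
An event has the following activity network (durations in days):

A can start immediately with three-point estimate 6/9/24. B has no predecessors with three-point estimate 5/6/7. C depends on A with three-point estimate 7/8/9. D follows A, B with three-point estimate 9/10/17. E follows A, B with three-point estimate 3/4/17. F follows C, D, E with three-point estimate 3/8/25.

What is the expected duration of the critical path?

te_A = (6 + 4·9 + 24)/6 = 66/6 = 11
te_B = (5 + 4·6 + 7)/6 = 36/6 = 6
te_C = (7 + 4·8 + 9)/6 = 48/6 = 8
te_D = (9 + 4·10 + 17)/6 = 66/6 = 11
te_E = (3 + 4·4 + 17)/6 = 36/6 = 6
te_F = (3 + 4·8 + 25)/6 = 60/6 = 10

Forward pass:
ES_A = 0; EF_A = 11
ES_B = 0; EF_B = 6
ES_C = 11; EF_C = 11+8 = 19
ES_D = max(EF_A=11, EF_B=6) = 11; EF_D = 11+11 = 22
ES_E = max(EF_A=11, EF_B=6) = 11; EF_E = 11+6 = 17
ES_F = max(EF_C=19, EF_D=22, EF_E=17) = 22; EF_F = 22+10 = 32
Expected project duration μ = 32 days. Critical path: A → D → F.

32 days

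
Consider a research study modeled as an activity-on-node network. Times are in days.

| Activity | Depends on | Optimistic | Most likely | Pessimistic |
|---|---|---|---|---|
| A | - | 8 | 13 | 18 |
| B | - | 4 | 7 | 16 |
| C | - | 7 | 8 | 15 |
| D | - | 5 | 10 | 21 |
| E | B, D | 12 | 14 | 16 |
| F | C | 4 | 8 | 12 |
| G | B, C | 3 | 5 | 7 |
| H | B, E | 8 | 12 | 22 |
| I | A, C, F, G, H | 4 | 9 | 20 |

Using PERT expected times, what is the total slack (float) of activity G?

24 days

te_A = (8 + 4·13 + 18)/6 = 78/6 = 13
te_B = (4 + 4·7 + 16)/6 = 48/6 = 8
te_C = (7 + 4·8 + 15)/6 = 54/6 = 9
te_D = (5 + 4·10 + 21)/6 = 66/6 = 11
te_E = (12 + 4·14 + 16)/6 = 84/6 = 14
te_F = (4 + 4·8 + 12)/6 = 48/6 = 8
te_G = (3 + 4·5 + 7)/6 = 30/6 = 5
te_H = (8 + 4·12 + 22)/6 = 78/6 = 13
te_I = (4 + 4·9 + 20)/6 = 60/6 = 10

Forward pass:
ES_A = 0; EF_A = 13
ES_B = 0; EF_B = 8
ES_C = 0; EF_C = 9
ES_D = 0; EF_D = 11
ES_E = max(EF_B=8, EF_D=11) = 11; EF_E = 11+14 = 25
ES_F = 9; EF_F = 9+8 = 17
ES_G = max(EF_B=8, EF_C=9) = 9; EF_G = 9+5 = 14
ES_H = max(EF_B=8, EF_E=25) = 25; EF_H = 25+13 = 38
ES_I = max(EF_A=13, EF_C=9, EF_F=17, EF_G=14, EF_H=38) = 38; EF_I = 38+10 = 48
Expected project duration μ = 48 days. Critical path: D → E → H → I.

Backward pass:
LF_I = 48; LS_I = 48−10 = 38
LF_H = LS_I = 38; LS_H = 38−13 = 25
LF_G = LS_I = 38; LS_G = 38−5 = 33
LF_F = LS_I = 38; LS_F = 38−8 = 30
LF_E = LS_H = 25; LS_E = 25−14 = 11
LF_D = LS_E = 11; LS_D = 11−11 = 0
LF_C = min(LS_F=30, LS_G=33, LS_I=38) = 30; LS_C = 30−9 = 21
LF_B = min(LS_E=11, LS_G=33, LS_H=25) = 11; LS_B = 11−8 = 3
LF_A = LS_I = 38; LS_A = 38−13 = 25
Slack_G = LS_G − ES_G = 33 − 9 = 24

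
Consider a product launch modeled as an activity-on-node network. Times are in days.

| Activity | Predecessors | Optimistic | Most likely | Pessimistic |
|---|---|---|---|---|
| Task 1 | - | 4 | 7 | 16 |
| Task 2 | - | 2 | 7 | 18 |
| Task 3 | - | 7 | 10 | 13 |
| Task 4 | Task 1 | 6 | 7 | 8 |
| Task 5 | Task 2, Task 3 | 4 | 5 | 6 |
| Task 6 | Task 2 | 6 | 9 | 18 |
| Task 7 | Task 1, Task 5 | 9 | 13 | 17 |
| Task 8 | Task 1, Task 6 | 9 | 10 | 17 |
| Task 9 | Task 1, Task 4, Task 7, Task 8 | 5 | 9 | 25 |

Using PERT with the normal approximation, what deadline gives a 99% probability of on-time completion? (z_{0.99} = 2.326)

te_Task 1 = (4 + 4·7 + 16)/6 = 48/6 = 8; σ²_Task 1 = ((16−4)/6)² = 4.000
te_Task 2 = (2 + 4·7 + 18)/6 = 48/6 = 8; σ²_Task 2 = ((18−2)/6)² = 7.111
te_Task 3 = (7 + 4·10 + 13)/6 = 60/6 = 10; σ²_Task 3 = ((13−7)/6)² = 1.000
te_Task 4 = (6 + 4·7 + 8)/6 = 42/6 = 7; σ²_Task 4 = ((8−6)/6)² = 0.111
te_Task 5 = (4 + 4·5 + 6)/6 = 30/6 = 5; σ²_Task 5 = ((6−4)/6)² = 0.111
te_Task 6 = (6 + 4·9 + 18)/6 = 60/6 = 10; σ²_Task 6 = ((18−6)/6)² = 4.000
te_Task 7 = (9 + 4·13 + 17)/6 = 78/6 = 13; σ²_Task 7 = ((17−9)/6)² = 1.778
te_Task 8 = (9 + 4·10 + 17)/6 = 66/6 = 11; σ²_Task 8 = ((17−9)/6)² = 1.778
te_Task 9 = (5 + 4·9 + 25)/6 = 66/6 = 11; σ²_Task 9 = ((25−5)/6)² = 11.111

Forward pass:
ES_Task 1 = 0; EF_Task 1 = 8
ES_Task 2 = 0; EF_Task 2 = 8
ES_Task 3 = 0; EF_Task 3 = 10
ES_Task 4 = 8; EF_Task 4 = 8+7 = 15
ES_Task 5 = max(EF_Task 2=8, EF_Task 3=10) = 10; EF_Task 5 = 10+5 = 15
ES_Task 6 = 8; EF_Task 6 = 8+10 = 18
ES_Task 7 = max(EF_Task 1=8, EF_Task 5=15) = 15; EF_Task 7 = 15+13 = 28
ES_Task 8 = max(EF_Task 1=8, EF_Task 6=18) = 18; EF_Task 8 = 18+11 = 29
ES_Task 9 = max(EF_Task 1=8, EF_Task 4=15, EF_Task 7=28, EF_Task 8=29) = 29; EF_Task 9 = 29+11 = 40
Expected project duration μ = 40 days. Critical path: Task 2 → Task 6 → Task 8 → Task 9.

Variance along critical path = 7.111 + 4.000 + 1.778 + 11.111 = 24.000; σ = 4.899 days.
D = μ + z·σ = 40 + 2.326·4.899 = 51.4 days

51.4 days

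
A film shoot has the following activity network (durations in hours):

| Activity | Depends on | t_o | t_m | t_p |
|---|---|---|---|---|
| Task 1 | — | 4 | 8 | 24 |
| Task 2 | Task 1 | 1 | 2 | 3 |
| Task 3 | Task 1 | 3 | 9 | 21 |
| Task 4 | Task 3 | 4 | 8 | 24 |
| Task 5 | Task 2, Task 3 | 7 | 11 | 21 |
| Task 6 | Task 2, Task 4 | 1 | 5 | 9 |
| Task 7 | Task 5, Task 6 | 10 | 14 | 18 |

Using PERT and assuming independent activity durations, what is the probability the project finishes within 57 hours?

0.913

te_Task 1 = (4 + 4·8 + 24)/6 = 60/6 = 10; σ²_Task 1 = ((24−4)/6)² = 11.111
te_Task 2 = (1 + 4·2 + 3)/6 = 12/6 = 2; σ²_Task 2 = ((3−1)/6)² = 0.111
te_Task 3 = (3 + 4·9 + 21)/6 = 60/6 = 10; σ²_Task 3 = ((21−3)/6)² = 9.000
te_Task 4 = (4 + 4·8 + 24)/6 = 60/6 = 10; σ²_Task 4 = ((24−4)/6)² = 11.111
te_Task 5 = (7 + 4·11 + 21)/6 = 72/6 = 12; σ²_Task 5 = ((21−7)/6)² = 5.444
te_Task 6 = (1 + 4·5 + 9)/6 = 30/6 = 5; σ²_Task 6 = ((9−1)/6)² = 1.778
te_Task 7 = (10 + 4·14 + 18)/6 = 84/6 = 14; σ²_Task 7 = ((18−10)/6)² = 1.778

Forward pass:
ES_Task 1 = 0; EF_Task 1 = 10
ES_Task 2 = 10; EF_Task 2 = 10+2 = 12
ES_Task 3 = 10; EF_Task 3 = 10+10 = 20
ES_Task 4 = 20; EF_Task 4 = 20+10 = 30
ES_Task 5 = max(EF_Task 2=12, EF_Task 3=20) = 20; EF_Task 5 = 20+12 = 32
ES_Task 6 = max(EF_Task 2=12, EF_Task 4=30) = 30; EF_Task 6 = 30+5 = 35
ES_Task 7 = max(EF_Task 5=32, EF_Task 6=35) = 35; EF_Task 7 = 35+14 = 49
Expected project duration μ = 49 hours. Critical path: Task 1 → Task 3 → Task 4 → Task 6 → Task 7.

Variance along critical path = 11.111 + 9.000 + 11.111 + 1.778 + 1.778 = 34.778; σ = √34.778 = 5.897 hours.
Z = (57 − 49) / 5.897 = 1.357
P(T ≤ 57) = Φ(1.357) ≈ 0.913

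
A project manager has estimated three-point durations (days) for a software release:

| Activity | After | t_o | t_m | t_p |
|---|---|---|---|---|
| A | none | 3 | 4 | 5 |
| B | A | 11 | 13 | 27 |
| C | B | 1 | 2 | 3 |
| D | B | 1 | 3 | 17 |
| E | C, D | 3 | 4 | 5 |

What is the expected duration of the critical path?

28 days

te_A = (3 + 4·4 + 5)/6 = 24/6 = 4
te_B = (11 + 4·13 + 27)/6 = 90/6 = 15
te_C = (1 + 4·2 + 3)/6 = 12/6 = 2
te_D = (1 + 4·3 + 17)/6 = 30/6 = 5
te_E = (3 + 4·4 + 5)/6 = 24/6 = 4

Forward pass:
ES_A = 0; EF_A = 4
ES_B = 4; EF_B = 4+15 = 19
ES_C = 19; EF_C = 19+2 = 21
ES_D = 19; EF_D = 19+5 = 24
ES_E = max(EF_C=21, EF_D=24) = 24; EF_E = 24+4 = 28
Expected project duration μ = 28 days. Critical path: A → B → D → E.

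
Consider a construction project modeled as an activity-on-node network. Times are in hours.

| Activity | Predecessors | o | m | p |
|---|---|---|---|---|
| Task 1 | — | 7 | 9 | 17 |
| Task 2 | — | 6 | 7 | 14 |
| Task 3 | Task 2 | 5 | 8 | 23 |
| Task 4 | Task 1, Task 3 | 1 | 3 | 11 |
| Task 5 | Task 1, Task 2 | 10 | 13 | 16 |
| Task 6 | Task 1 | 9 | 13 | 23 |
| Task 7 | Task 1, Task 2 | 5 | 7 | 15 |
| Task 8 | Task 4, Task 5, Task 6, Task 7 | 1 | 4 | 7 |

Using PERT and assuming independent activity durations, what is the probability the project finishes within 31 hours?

te_Task 1 = (7 + 4·9 + 17)/6 = 60/6 = 10; σ²_Task 1 = ((17−7)/6)² = 2.778
te_Task 2 = (6 + 4·7 + 14)/6 = 48/6 = 8; σ²_Task 2 = ((14−6)/6)² = 1.778
te_Task 3 = (5 + 4·8 + 23)/6 = 60/6 = 10; σ²_Task 3 = ((23−5)/6)² = 9.000
te_Task 4 = (1 + 4·3 + 11)/6 = 24/6 = 4; σ²_Task 4 = ((11−1)/6)² = 2.778
te_Task 5 = (10 + 4·13 + 16)/6 = 78/6 = 13; σ²_Task 5 = ((16−10)/6)² = 1.000
te_Task 6 = (9 + 4·13 + 23)/6 = 84/6 = 14; σ²_Task 6 = ((23−9)/6)² = 5.444
te_Task 7 = (5 + 4·7 + 15)/6 = 48/6 = 8; σ²_Task 7 = ((15−5)/6)² = 2.778
te_Task 8 = (1 + 4·4 + 7)/6 = 24/6 = 4; σ²_Task 8 = ((7−1)/6)² = 1.000

Forward pass:
ES_Task 1 = 0; EF_Task 1 = 10
ES_Task 2 = 0; EF_Task 2 = 8
ES_Task 3 = 8; EF_Task 3 = 8+10 = 18
ES_Task 4 = max(EF_Task 1=10, EF_Task 3=18) = 18; EF_Task 4 = 18+4 = 22
ES_Task 5 = max(EF_Task 1=10, EF_Task 2=8) = 10; EF_Task 5 = 10+13 = 23
ES_Task 6 = 10; EF_Task 6 = 10+14 = 24
ES_Task 7 = max(EF_Task 1=10, EF_Task 2=8) = 10; EF_Task 7 = 10+8 = 18
ES_Task 8 = max(EF_Task 4=22, EF_Task 5=23, EF_Task 6=24, EF_Task 7=18) = 24; EF_Task 8 = 24+4 = 28
Expected project duration μ = 28 hours. Critical path: Task 1 → Task 6 → Task 8.

Variance along critical path = 2.778 + 5.444 + 1.000 = 9.222; σ = √9.222 = 3.037 hours.
Z = (31 − 28) / 3.037 = 0.988
P(T ≤ 31) = Φ(0.988) ≈ 0.838

0.838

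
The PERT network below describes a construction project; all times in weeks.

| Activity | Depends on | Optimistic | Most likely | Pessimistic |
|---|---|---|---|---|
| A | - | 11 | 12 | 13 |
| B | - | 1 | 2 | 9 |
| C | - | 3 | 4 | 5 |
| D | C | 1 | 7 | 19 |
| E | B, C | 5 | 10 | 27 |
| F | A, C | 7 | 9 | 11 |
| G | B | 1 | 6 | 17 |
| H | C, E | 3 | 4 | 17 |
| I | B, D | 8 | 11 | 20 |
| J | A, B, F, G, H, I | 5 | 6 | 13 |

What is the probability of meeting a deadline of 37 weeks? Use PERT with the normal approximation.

te_A = (11 + 4·12 + 13)/6 = 72/6 = 12; σ²_A = ((13−11)/6)² = 0.111
te_B = (1 + 4·2 + 9)/6 = 18/6 = 3; σ²_B = ((9−1)/6)² = 1.778
te_C = (3 + 4·4 + 5)/6 = 24/6 = 4; σ²_C = ((5−3)/6)² = 0.111
te_D = (1 + 4·7 + 19)/6 = 48/6 = 8; σ²_D = ((19−1)/6)² = 9.000
te_E = (5 + 4·10 + 27)/6 = 72/6 = 12; σ²_E = ((27−5)/6)² = 13.444
te_F = (7 + 4·9 + 11)/6 = 54/6 = 9; σ²_F = ((11−7)/6)² = 0.444
te_G = (1 + 4·6 + 17)/6 = 42/6 = 7; σ²_G = ((17−1)/6)² = 7.111
te_H = (3 + 4·4 + 17)/6 = 36/6 = 6; σ²_H = ((17−3)/6)² = 5.444
te_I = (8 + 4·11 + 20)/6 = 72/6 = 12; σ²_I = ((20−8)/6)² = 4.000
te_J = (5 + 4·6 + 13)/6 = 42/6 = 7; σ²_J = ((13−5)/6)² = 1.778

Forward pass:
ES_A = 0; EF_A = 12
ES_B = 0; EF_B = 3
ES_C = 0; EF_C = 4
ES_D = 4; EF_D = 4+8 = 12
ES_E = max(EF_B=3, EF_C=4) = 4; EF_E = 4+12 = 16
ES_F = max(EF_A=12, EF_C=4) = 12; EF_F = 12+9 = 21
ES_G = 3; EF_G = 3+7 = 10
ES_H = max(EF_C=4, EF_E=16) = 16; EF_H = 16+6 = 22
ES_I = max(EF_B=3, EF_D=12) = 12; EF_I = 12+12 = 24
ES_J = max(EF_A=12, EF_B=3, EF_F=21, EF_G=10, EF_H=22, EF_I=24) = 24; EF_J = 24+7 = 31
Expected project duration μ = 31 weeks. Critical path: C → D → I → J.

Variance along critical path = 0.111 + 9.000 + 4.000 + 1.778 = 14.889; σ = √14.889 = 3.859 weeks.
Z = (37 − 31) / 3.859 = 1.555
P(T ≤ 37) = Φ(1.555) ≈ 0.940

0.940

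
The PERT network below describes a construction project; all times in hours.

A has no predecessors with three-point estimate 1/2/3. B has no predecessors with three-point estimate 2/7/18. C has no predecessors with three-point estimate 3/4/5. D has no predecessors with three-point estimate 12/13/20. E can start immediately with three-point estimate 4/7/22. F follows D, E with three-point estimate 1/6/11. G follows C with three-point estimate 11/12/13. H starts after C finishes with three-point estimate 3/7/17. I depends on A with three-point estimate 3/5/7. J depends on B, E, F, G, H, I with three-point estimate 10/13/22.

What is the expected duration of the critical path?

34 hours

te_A = (1 + 4·2 + 3)/6 = 12/6 = 2
te_B = (2 + 4·7 + 18)/6 = 48/6 = 8
te_C = (3 + 4·4 + 5)/6 = 24/6 = 4
te_D = (12 + 4·13 + 20)/6 = 84/6 = 14
te_E = (4 + 4·7 + 22)/6 = 54/6 = 9
te_F = (1 + 4·6 + 11)/6 = 36/6 = 6
te_G = (11 + 4·12 + 13)/6 = 72/6 = 12
te_H = (3 + 4·7 + 17)/6 = 48/6 = 8
te_I = (3 + 4·5 + 7)/6 = 30/6 = 5
te_J = (10 + 4·13 + 22)/6 = 84/6 = 14

Forward pass:
ES_A = 0; EF_A = 2
ES_B = 0; EF_B = 8
ES_C = 0; EF_C = 4
ES_D = 0; EF_D = 14
ES_E = 0; EF_E = 9
ES_F = max(EF_D=14, EF_E=9) = 14; EF_F = 14+6 = 20
ES_G = 4; EF_G = 4+12 = 16
ES_H = 4; EF_H = 4+8 = 12
ES_I = 2; EF_I = 2+5 = 7
ES_J = max(EF_B=8, EF_E=9, EF_F=20, EF_G=16, EF_H=12, EF_I=7) = 20; EF_J = 20+14 = 34
Expected project duration μ = 34 hours. Critical path: D → F → J.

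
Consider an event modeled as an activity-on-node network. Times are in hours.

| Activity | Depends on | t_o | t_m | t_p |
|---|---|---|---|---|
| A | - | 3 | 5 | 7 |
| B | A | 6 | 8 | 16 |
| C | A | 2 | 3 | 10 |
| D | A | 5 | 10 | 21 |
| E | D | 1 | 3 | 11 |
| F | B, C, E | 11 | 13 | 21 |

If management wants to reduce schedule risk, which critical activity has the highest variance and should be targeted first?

te_A = (3 + 4·5 + 7)/6 = 30/6 = 5; σ²_A = ((7−3)/6)² = 0.444
te_B = (6 + 4·8 + 16)/6 = 54/6 = 9; σ²_B = ((16−6)/6)² = 2.778
te_C = (2 + 4·3 + 10)/6 = 24/6 = 4; σ²_C = ((10−2)/6)² = 1.778
te_D = (5 + 4·10 + 21)/6 = 66/6 = 11; σ²_D = ((21−5)/6)² = 7.111
te_E = (1 + 4·3 + 11)/6 = 24/6 = 4; σ²_E = ((11−1)/6)² = 2.778
te_F = (11 + 4·13 + 21)/6 = 84/6 = 14; σ²_F = ((21−11)/6)² = 2.778

Forward pass:
ES_A = 0; EF_A = 5
ES_B = 5; EF_B = 5+9 = 14
ES_C = 5; EF_C = 5+4 = 9
ES_D = 5; EF_D = 5+11 = 16
ES_E = 16; EF_E = 16+4 = 20
ES_F = max(EF_B=14, EF_C=9, EF_E=20) = 20; EF_F = 20+14 = 34
Expected project duration μ = 34 hours. Critical path: A → D → E → F.

Variances on critical path: σ²_A=0.444, σ²_D=7.111, σ²_E=2.778, σ²_F=2.778.
Largest is σ²_D = 7.111.

D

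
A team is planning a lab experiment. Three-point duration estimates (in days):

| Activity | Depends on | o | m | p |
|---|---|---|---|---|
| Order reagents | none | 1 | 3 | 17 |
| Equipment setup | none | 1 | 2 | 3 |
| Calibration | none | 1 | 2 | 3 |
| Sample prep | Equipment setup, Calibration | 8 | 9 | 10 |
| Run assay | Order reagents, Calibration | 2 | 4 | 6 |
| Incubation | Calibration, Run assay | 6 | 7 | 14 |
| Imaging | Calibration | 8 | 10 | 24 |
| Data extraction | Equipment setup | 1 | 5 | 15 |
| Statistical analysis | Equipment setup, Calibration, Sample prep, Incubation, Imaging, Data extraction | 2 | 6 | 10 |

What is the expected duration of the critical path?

te_Order reagents = (1 + 4·3 + 17)/6 = 30/6 = 5
te_Equipment setup = (1 + 4·2 + 3)/6 = 12/6 = 2
te_Calibration = (1 + 4·2 + 3)/6 = 12/6 = 2
te_Sample prep = (8 + 4·9 + 10)/6 = 54/6 = 9
te_Run assay = (2 + 4·4 + 6)/6 = 24/6 = 4
te_Incubation = (6 + 4·7 + 14)/6 = 48/6 = 8
te_Imaging = (8 + 4·10 + 24)/6 = 72/6 = 12
te_Data extraction = (1 + 4·5 + 15)/6 = 36/6 = 6
te_Statistical analysis = (2 + 4·6 + 10)/6 = 36/6 = 6

Forward pass:
ES_Order reagents = 0; EF_Order reagents = 5
ES_Equipment setup = 0; EF_Equipment setup = 2
ES_Calibration = 0; EF_Calibration = 2
ES_Sample prep = max(EF_Equipment setup=2, EF_Calibration=2) = 2; EF_Sample prep = 2+9 = 11
ES_Run assay = max(EF_Order reagents=5, EF_Calibration=2) = 5; EF_Run assay = 5+4 = 9
ES_Incubation = max(EF_Calibration=2, EF_Run assay=9) = 9; EF_Incubation = 9+8 = 17
ES_Imaging = 2; EF_Imaging = 2+12 = 14
ES_Data extraction = 2; EF_Data extraction = 2+6 = 8
ES_Statistical analysis = max(EF_Equipment setup=2, EF_Calibration=2, EF_Sample prep=11, EF_Incubation=17, EF_Imaging=14, EF_Data extraction=8) = 17; EF_Statistical analysis = 17+6 = 23
Expected project duration μ = 23 days. Critical path: Order reagents → Run assay → Incubation → Statistical analysis.

23 days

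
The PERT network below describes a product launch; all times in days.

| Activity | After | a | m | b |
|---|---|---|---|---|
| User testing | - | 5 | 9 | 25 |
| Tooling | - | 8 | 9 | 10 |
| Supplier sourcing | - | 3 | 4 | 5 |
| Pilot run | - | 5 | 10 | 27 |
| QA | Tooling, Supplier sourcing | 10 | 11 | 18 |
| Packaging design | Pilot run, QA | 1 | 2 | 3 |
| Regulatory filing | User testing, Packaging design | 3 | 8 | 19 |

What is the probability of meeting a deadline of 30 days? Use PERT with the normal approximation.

te_User testing = (5 + 4·9 + 25)/6 = 66/6 = 11; σ²_User testing = ((25−5)/6)² = 11.111
te_Tooling = (8 + 4·9 + 10)/6 = 54/6 = 9; σ²_Tooling = ((10−8)/6)² = 0.111
te_Supplier sourcing = (3 + 4·4 + 5)/6 = 24/6 = 4; σ²_Supplier sourcing = ((5−3)/6)² = 0.111
te_Pilot run = (5 + 4·10 + 27)/6 = 72/6 = 12; σ²_Pilot run = ((27−5)/6)² = 13.444
te_QA = (10 + 4·11 + 18)/6 = 72/6 = 12; σ²_QA = ((18−10)/6)² = 1.778
te_Packaging design = (1 + 4·2 + 3)/6 = 12/6 = 2; σ²_Packaging design = ((3−1)/6)² = 0.111
te_Regulatory filing = (3 + 4·8 + 19)/6 = 54/6 = 9; σ²_Regulatory filing = ((19−3)/6)² = 7.111

Forward pass:
ES_User testing = 0; EF_User testing = 11
ES_Tooling = 0; EF_Tooling = 9
ES_Supplier sourcing = 0; EF_Supplier sourcing = 4
ES_Pilot run = 0; EF_Pilot run = 12
ES_QA = max(EF_Tooling=9, EF_Supplier sourcing=4) = 9; EF_QA = 9+12 = 21
ES_Packaging design = max(EF_Pilot run=12, EF_QA=21) = 21; EF_Packaging design = 21+2 = 23
ES_Regulatory filing = max(EF_User testing=11, EF_Packaging design=23) = 23; EF_Regulatory filing = 23+9 = 32
Expected project duration μ = 32 days. Critical path: Tooling → QA → Packaging design → Regulatory filing.

Variance along critical path = 0.111 + 1.778 + 0.111 + 7.111 = 9.111; σ = √9.111 = 3.018 days.
Z = (30 − 32) / 3.018 = -0.663
P(T ≤ 30) = Φ(-0.663) ≈ 0.254

0.254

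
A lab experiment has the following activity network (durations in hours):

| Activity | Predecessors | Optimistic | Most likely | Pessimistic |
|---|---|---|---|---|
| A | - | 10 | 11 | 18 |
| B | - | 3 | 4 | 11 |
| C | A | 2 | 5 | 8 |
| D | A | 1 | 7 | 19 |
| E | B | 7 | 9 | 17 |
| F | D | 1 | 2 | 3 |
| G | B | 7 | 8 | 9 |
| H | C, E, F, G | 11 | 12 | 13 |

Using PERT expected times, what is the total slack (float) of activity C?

5 hours

te_A = (10 + 4·11 + 18)/6 = 72/6 = 12
te_B = (3 + 4·4 + 11)/6 = 30/6 = 5
te_C = (2 + 4·5 + 8)/6 = 30/6 = 5
te_D = (1 + 4·7 + 19)/6 = 48/6 = 8
te_E = (7 + 4·9 + 17)/6 = 60/6 = 10
te_F = (1 + 4·2 + 3)/6 = 12/6 = 2
te_G = (7 + 4·8 + 9)/6 = 48/6 = 8
te_H = (11 + 4·12 + 13)/6 = 72/6 = 12

Forward pass:
ES_A = 0; EF_A = 12
ES_B = 0; EF_B = 5
ES_C = 12; EF_C = 12+5 = 17
ES_D = 12; EF_D = 12+8 = 20
ES_E = 5; EF_E = 5+10 = 15
ES_F = 20; EF_F = 20+2 = 22
ES_G = 5; EF_G = 5+8 = 13
ES_H = max(EF_C=17, EF_E=15, EF_F=22, EF_G=13) = 22; EF_H = 22+12 = 34
Expected project duration μ = 34 hours. Critical path: A → D → F → H.

Backward pass:
LF_H = 34; LS_H = 34−12 = 22
LF_G = LS_H = 22; LS_G = 22−8 = 14
LF_F = LS_H = 22; LS_F = 22−2 = 20
LF_E = LS_H = 22; LS_E = 22−10 = 12
LF_D = LS_F = 20; LS_D = 20−8 = 12
LF_C = LS_H = 22; LS_C = 22−5 = 17
LF_B = min(LS_E=12, LS_G=14) = 12; LS_B = 12−5 = 7
LF_A = min(LS_C=17, LS_D=12) = 12; LS_A = 12−12 = 0
Slack_C = LS_C − ES_C = 17 − 12 = 5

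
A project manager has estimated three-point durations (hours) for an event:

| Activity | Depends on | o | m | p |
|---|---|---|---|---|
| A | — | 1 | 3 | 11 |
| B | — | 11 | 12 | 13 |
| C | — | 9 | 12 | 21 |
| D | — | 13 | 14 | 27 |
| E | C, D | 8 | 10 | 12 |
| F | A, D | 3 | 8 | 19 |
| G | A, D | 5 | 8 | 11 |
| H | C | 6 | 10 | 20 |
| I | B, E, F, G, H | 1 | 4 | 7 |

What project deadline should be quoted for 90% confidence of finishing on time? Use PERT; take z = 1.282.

33.4 hours

te_A = (1 + 4·3 + 11)/6 = 24/6 = 4; σ²_A = ((11−1)/6)² = 2.778
te_B = (11 + 4·12 + 13)/6 = 72/6 = 12; σ²_B = ((13−11)/6)² = 0.111
te_C = (9 + 4·12 + 21)/6 = 78/6 = 13; σ²_C = ((21−9)/6)² = 4.000
te_D = (13 + 4·14 + 27)/6 = 96/6 = 16; σ²_D = ((27−13)/6)² = 5.444
te_E = (8 + 4·10 + 12)/6 = 60/6 = 10; σ²_E = ((12−8)/6)² = 0.444
te_F = (3 + 4·8 + 19)/6 = 54/6 = 9; σ²_F = ((19−3)/6)² = 7.111
te_G = (5 + 4·8 + 11)/6 = 48/6 = 8; σ²_G = ((11−5)/6)² = 1.000
te_H = (6 + 4·10 + 20)/6 = 66/6 = 11; σ²_H = ((20−6)/6)² = 5.444
te_I = (1 + 4·4 + 7)/6 = 24/6 = 4; σ²_I = ((7−1)/6)² = 1.000

Forward pass:
ES_A = 0; EF_A = 4
ES_B = 0; EF_B = 12
ES_C = 0; EF_C = 13
ES_D = 0; EF_D = 16
ES_E = max(EF_C=13, EF_D=16) = 16; EF_E = 16+10 = 26
ES_F = max(EF_A=4, EF_D=16) = 16; EF_F = 16+9 = 25
ES_G = max(EF_A=4, EF_D=16) = 16; EF_G = 16+8 = 24
ES_H = 13; EF_H = 13+11 = 24
ES_I = max(EF_B=12, EF_E=26, EF_F=25, EF_G=24, EF_H=24) = 26; EF_I = 26+4 = 30
Expected project duration μ = 30 hours. Critical path: D → E → I.

Variance along critical path = 5.444 + 0.444 + 1.000 = 6.889; σ = 2.625 hours.
D = μ + z·σ = 30 + 1.282·2.625 = 33.4 hours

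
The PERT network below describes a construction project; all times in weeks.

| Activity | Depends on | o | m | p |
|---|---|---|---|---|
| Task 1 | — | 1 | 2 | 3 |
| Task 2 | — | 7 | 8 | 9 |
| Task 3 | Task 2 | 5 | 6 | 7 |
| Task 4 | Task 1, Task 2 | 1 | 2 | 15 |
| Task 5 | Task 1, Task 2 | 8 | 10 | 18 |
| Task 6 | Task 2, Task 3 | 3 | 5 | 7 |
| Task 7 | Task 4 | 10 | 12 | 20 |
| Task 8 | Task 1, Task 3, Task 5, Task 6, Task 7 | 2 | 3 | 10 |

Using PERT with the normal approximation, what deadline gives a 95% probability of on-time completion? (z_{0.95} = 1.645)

34.2 weeks

te_Task 1 = (1 + 4·2 + 3)/6 = 12/6 = 2; σ²_Task 1 = ((3−1)/6)² = 0.111
te_Task 2 = (7 + 4·8 + 9)/6 = 48/6 = 8; σ²_Task 2 = ((9−7)/6)² = 0.111
te_Task 3 = (5 + 4·6 + 7)/6 = 36/6 = 6; σ²_Task 3 = ((7−5)/6)² = 0.111
te_Task 4 = (1 + 4·2 + 15)/6 = 24/6 = 4; σ²_Task 4 = ((15−1)/6)² = 5.444
te_Task 5 = (8 + 4·10 + 18)/6 = 66/6 = 11; σ²_Task 5 = ((18−8)/6)² = 2.778
te_Task 6 = (3 + 4·5 + 7)/6 = 30/6 = 5; σ²_Task 6 = ((7−3)/6)² = 0.444
te_Task 7 = (10 + 4·12 + 20)/6 = 78/6 = 13; σ²_Task 7 = ((20−10)/6)² = 2.778
te_Task 8 = (2 + 4·3 + 10)/6 = 24/6 = 4; σ²_Task 8 = ((10−2)/6)² = 1.778

Forward pass:
ES_Task 1 = 0; EF_Task 1 = 2
ES_Task 2 = 0; EF_Task 2 = 8
ES_Task 3 = 8; EF_Task 3 = 8+6 = 14
ES_Task 4 = max(EF_Task 1=2, EF_Task 2=8) = 8; EF_Task 4 = 8+4 = 12
ES_Task 5 = max(EF_Task 1=2, EF_Task 2=8) = 8; EF_Task 5 = 8+11 = 19
ES_Task 6 = max(EF_Task 2=8, EF_Task 3=14) = 14; EF_Task 6 = 14+5 = 19
ES_Task 7 = 12; EF_Task 7 = 12+13 = 25
ES_Task 8 = max(EF_Task 1=2, EF_Task 3=14, EF_Task 5=19, EF_Task 6=19, EF_Task 7=25) = 25; EF_Task 8 = 25+4 = 29
Expected project duration μ = 29 weeks. Critical path: Task 2 → Task 4 → Task 7 → Task 8.

Variance along critical path = 0.111 + 5.444 + 2.778 + 1.778 = 10.111; σ = 3.180 weeks.
D = μ + z·σ = 29 + 1.645·3.180 = 34.2 weeks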